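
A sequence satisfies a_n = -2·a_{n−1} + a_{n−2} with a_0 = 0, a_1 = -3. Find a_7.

With companion matrix T = [[-2, 1], [1, 0]], [a_n, a_{n−1}]ᵀ = T·[a_{n−1}, a_{n−2}]ᵀ, so [a_7, a_6]ᵀ = T⁶·[a_1, a_0]ᵀ.
T⁶ = [[169, -70], [-70, 29]], giving [a_7, a_6]ᵀ = [[-507], [210]].

-507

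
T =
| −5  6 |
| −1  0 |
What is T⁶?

[[2059, −3990], [665, −1266]]

tr T = −5 and det T = 6, so the characteristic polynomial is λ² − (−5)λ + (6) with roots −2 and −3.
Eigenvectors give P = [[−2, 3], [−1, 1]] with P⁻¹ = [[1, −3], [1, −2]], and T = P·diag(−2, −3)·P⁻¹.
Then T⁶ = P·diag(64, 729)·P⁻¹ = [[−128, 2187], [−64, 729]] · [[1, −3], [1, −2]] = [[2059, −3990], [665, −1266]].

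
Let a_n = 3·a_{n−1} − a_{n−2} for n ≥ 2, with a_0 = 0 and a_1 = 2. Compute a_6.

288

With companion matrix A = [[3, −1], [1, 0]], [a_n, a_{n−1}]ᵀ = A·[a_{n−1}, a_{n−2}]ᵀ, so [a_6, a_5]ᵀ = A^5·[a_1, a_0]ᵀ.
A^5 = [[144, −55], [55, −21]], giving [a_6, a_5]ᵀ = [[288], [110]].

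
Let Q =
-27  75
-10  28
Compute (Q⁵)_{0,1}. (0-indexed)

4125

tr Q = 1 and det Q = -6, so the characteristic polynomial is λ² − (1)λ + (-6) with roots 3 and -2.
Eigenvectors give P = [[-5, 3], [-2, 1]] with P⁻¹ = [[1, -3], [2, -5]], and Q = P·diag(3, -2)·P⁻¹.
Then Q⁵ = P·diag(243, -32)·P⁻¹ = [[-1215, -96], [-486, -32]] · [[1, -3], [2, -5]] = [[-1407, 4125], [-550, 1618]].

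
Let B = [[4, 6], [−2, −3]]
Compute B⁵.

[[4, 6], [−2, −3]]

B² = B (a projection; rank 1, trace 1), so B⁵ = B.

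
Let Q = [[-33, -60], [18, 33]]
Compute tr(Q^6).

1458

tr Q = 0 and det Q = -9, so the characteristic polynomial is λ² − (0)λ + (-9) with roots -3 and 3.
Eigenvectors give P = [[-2, -5], [1, 3]] with P⁻¹ = [[-3, -5], [1, 2]], and Q = P·diag(-3, 3)·P⁻¹.
Then Q^6 = P·diag(729, 729)·P⁻¹ = [[-1458, -3645], [729, 2187]] · [[-3, -5], [1, 2]] = [[729, 0], [0, 729]].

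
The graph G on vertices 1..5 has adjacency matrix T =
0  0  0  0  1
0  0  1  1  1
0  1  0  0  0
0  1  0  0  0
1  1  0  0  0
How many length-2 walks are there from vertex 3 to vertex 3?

1

The number of length-2 walks from vertex 3 to vertex 3 is entry (3,3) of T², where T is the adjacency matrix.
T² = [[1, 1, 0, 0, 0], [1, 3, 0, 0, 0], [0, 0, 1, 1, 1], [0, 0, 1, 1, 1], [0, 0, 1, 1, 2]]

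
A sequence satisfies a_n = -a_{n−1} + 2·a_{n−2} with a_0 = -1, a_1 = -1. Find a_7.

-1

With companion matrix C = [[-1, 2], [1, 0]], [a_n, a_{n−1}]ᵀ = C·[a_{n−1}, a_{n−2}]ᵀ, so [a_7, a_6]ᵀ = C⁶·[a_1, a_0]ᵀ.
C⁶ = [[43, -42], [-21, 22]], giving [a_7, a_6]ᵀ = [[-1], [-1]].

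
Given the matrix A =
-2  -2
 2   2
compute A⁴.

A² = [[0, 0], [0, 0]]
A³ = [[0, 0], [0, 0]]
A⁴ = [[0, 0], [0, 0]]

[[0, 0], [0, 0]]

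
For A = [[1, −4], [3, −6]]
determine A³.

tr A = −5 and det A = 6, so the characteristic polynomial is λ² − (−5)λ + (6) with roots −2 and −3.
Eigenvectors give P = [[4, −1], [3, −1]] with P⁻¹ = [[1, −1], [3, −4]], and A = P·diag(−2, −3)·P⁻¹.
Then A³ = P·diag(−8, −27)·P⁻¹ = [[−32, 27], [−24, 27]] · [[1, −1], [3, −4]] = [[49, −76], [57, −84]].

[[49, −76], [57, −84]]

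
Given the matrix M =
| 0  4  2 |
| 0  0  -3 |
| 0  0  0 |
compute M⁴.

M is strictly triangular, hence nilpotent: M³ = 0, so M⁴ = 0.

[[0, 0, 0], [0, 0, 0], [0, 0, 0]]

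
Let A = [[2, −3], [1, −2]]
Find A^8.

A² = I (check: tr A = 0 and det A = −1), so A^8 = I since 8 is even.

[[1, 0], [0, 1]]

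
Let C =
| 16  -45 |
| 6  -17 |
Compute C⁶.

tr C = -1 and det C = -2, so the characteristic polynomial is λ² − (-1)λ + (-2) with roots 1 and -2.
Eigenvectors give P = [[3, -5], [1, -2]] with P⁻¹ = [[2, -5], [1, -3]], and C = P·diag(1, -2)·P⁻¹.
Then C⁶ = P·diag(1, 64)·P⁻¹ = [[3, -320], [1, -128]] · [[2, -5], [1, -3]] = [[-314, 945], [-126, 379]].

[[-314, 945], [-126, 379]]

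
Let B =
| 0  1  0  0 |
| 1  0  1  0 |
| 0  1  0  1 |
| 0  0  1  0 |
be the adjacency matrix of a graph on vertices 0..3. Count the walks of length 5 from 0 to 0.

The number of length-5 walks from vertex 0 to vertex 0 is entry (0,0) of B⁵, where B is the adjacency matrix.
B² = [[1, 0, 1, 0], [0, 2, 0, 1], [1, 0, 2, 0], [0, 1, 0, 1]]
B³ = [[0, 2, 0, 1], [2, 0, 3, 0], [0, 3, 0, 2], [1, 0, 2, 0]]
B⁴ = [[2, 0, 3, 0], [0, 5, 0, 3], [3, 0, 5, 0], [0, 3, 0, 2]]
B⁵ = [[0, 5, 0, 3], [5, 0, 8, 0], [0, 8, 0, 5], [3, 0, 5, 0]]

0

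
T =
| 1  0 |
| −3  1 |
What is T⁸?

[[1, 0], [−24, 1]]

T = I + N where N = [[0, 0], [−3, 0]] is strictly lower-triangular, so N² = 0.
(I + N)⁸ = I + 8·N = [[1, 0], [−24, 1]].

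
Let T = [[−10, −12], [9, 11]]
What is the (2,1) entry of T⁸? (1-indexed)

765

tr T = 1 and det T = −2, so the characteristic polynomial is λ² − (1)λ + (−2) with roots 2 and −1.
Eigenvectors give P = [[−1, 4], [1, −3]] with P⁻¹ = [[3, 4], [1, 1]], and T = P·diag(2, −1)·P⁻¹.
Then T⁸ = P·diag(256, 1)·P⁻¹ = [[−256, 4], [256, −3]] · [[3, 4], [1, 1]] = [[−764, −1020], [765, 1021]].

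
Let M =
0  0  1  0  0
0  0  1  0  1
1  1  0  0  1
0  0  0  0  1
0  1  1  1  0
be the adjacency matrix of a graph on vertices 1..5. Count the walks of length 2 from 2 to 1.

The number of length-2 walks from vertex 2 to vertex 1 is entry (2,1) of M^2, where M is the adjacency matrix.
M^2 = [[1, 1, 0, 0, 1], [1, 2, 1, 1, 1], [0, 1, 3, 1, 1], [0, 1, 1, 1, 0], [1, 1, 1, 0, 3]]

1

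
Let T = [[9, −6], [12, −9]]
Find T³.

[[81, −54], [108, −81]]

tr T = 0 and det T = −9, so the characteristic polynomial is λ² − (0)λ + (−9) with roots −3 and 3.
Eigenvectors give P = [[−1, 1], [−2, 1]] with P⁻¹ = [[1, −1], [2, −1]], and T = P·diag(−3, 3)·P⁻¹.
Then T³ = P·diag(−27, 27)·P⁻¹ = [[27, 27], [54, 27]] · [[1, −1], [2, −1]] = [[81, −54], [108, −81]].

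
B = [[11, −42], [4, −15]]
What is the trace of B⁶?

tr B = −4 and det B = 3, so the characteristic polynomial is λ² − (−4)λ + (3) with roots −3 and −1.
Eigenvectors give P = [[3, 7], [1, 2]] with P⁻¹ = [[−2, 7], [1, −3]], and B = P·diag(−3, −1)·P⁻¹.
Then B⁶ = P·diag(729, 1)·P⁻¹ = [[2187, 7], [729, 2]] · [[−2, 7], [1, −3]] = [[−4367, 15288], [−1456, 5097]].

730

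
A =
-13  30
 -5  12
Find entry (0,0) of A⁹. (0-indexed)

-60073

tr A = -1 and det A = -6, so the characteristic polynomial is λ² − (-1)λ + (-6) with roots 2 and -3.
Eigenvectors give P = [[2, 3], [1, 1]] with P⁻¹ = [[-1, 3], [1, -2]], and A = P·diag(2, -3)·P⁻¹.
Then A⁹ = P·diag(512, -19683)·P⁻¹ = [[1024, -59049], [512, -19683]] · [[-1, 3], [1, -2]] = [[-60073, 121170], [-20195, 40902]].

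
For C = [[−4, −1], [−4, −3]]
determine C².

[[20, 7], [28, 13]]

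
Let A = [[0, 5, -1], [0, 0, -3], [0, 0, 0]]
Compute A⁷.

[[0, 0, 0], [0, 0, 0], [0, 0, 0]]

A is strictly triangular, hence nilpotent: A³ = 0, so A⁷ = 0.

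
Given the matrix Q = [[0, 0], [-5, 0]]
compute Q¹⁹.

Q is strictly triangular, hence nilpotent: Q² = 0, so Q¹⁹ = 0.

[[0, 0], [0, 0]]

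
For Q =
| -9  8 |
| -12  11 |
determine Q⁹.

[[-39369, 39368], [-59052, 59051]]

tr Q = 2 and det Q = -3, so the characteristic polynomial is λ² − (2)λ + (-3) with roots 3 and -1.
Eigenvectors give P = [[-2, 1], [-3, 1]] with P⁻¹ = [[1, -1], [3, -2]], and Q = P·diag(3, -1)·P⁻¹.
Then Q⁹ = P·diag(19683, -1)·P⁻¹ = [[-39366, -1], [-59049, -1]] · [[1, -1], [3, -2]] = [[-39369, 39368], [-59052, 59051]].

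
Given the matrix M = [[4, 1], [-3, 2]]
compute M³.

[[34, 25], [-75, -16]]

M² = [[13, 6], [-18, 1]]
M³ = [[34, 25], [-75, -16]]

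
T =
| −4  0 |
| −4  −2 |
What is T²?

[[16, 0], [24, 4]]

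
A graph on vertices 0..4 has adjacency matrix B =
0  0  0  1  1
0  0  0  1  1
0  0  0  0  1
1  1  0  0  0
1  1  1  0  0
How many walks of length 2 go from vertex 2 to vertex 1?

The number of length-2 walks from vertex 2 to vertex 1 is entry (2,1) of B², where B is the adjacency matrix.
B² = [[2, 2, 1, 0, 0], [2, 2, 1, 0, 0], [1, 1, 1, 0, 0], [0, 0, 0, 2, 2], [0, 0, 0, 2, 3]]

1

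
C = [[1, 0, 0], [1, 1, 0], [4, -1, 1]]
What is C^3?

C = I + N where N = [[0, 0, 0], [1, 0, 0], [4, -1, 0]] is strictly lower-triangular, so N^3 = 0.
(I + N)^3 = I + 3·N + 3·N^2 = [[1, 0, 0], [3, 1, 0], [9, -3, 1]].

[[1, 0, 0], [3, 1, 0], [9, -3, 1]]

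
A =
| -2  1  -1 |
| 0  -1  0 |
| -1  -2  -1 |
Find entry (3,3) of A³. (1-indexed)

-5

A² = [[5, -1, 3], [0, 1, 0], [3, 3, 2]]
A³ = [[-13, 0, -8], [0, -1, 0], [-8, -4, -5]]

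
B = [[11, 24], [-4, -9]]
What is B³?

[[83, 168], [-28, -57]]

tr B = 2 and det B = -3, so the characteristic polynomial is λ² − (2)λ + (-3) with roots 3 and -1.
Eigenvectors give P = [[-3, -2], [1, 1]] with P⁻¹ = [[-1, -2], [1, 3]], and B = P·diag(3, -1)·P⁻¹.
Then B³ = P·diag(27, -1)·P⁻¹ = [[-81, 2], [27, -1]] · [[-1, -2], [1, 3]] = [[83, 168], [-28, -57]].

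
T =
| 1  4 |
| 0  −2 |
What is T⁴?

T² = [[1, −4], [0, 4]]
T³ = [[1, 12], [0, −8]]
T⁴ = [[1, −20], [0, 16]]

[[1, −20], [0, 16]]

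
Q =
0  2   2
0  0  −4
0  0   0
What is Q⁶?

[[0, 0, 0], [0, 0, 0], [0, 0, 0]]

Q is strictly triangular, hence nilpotent: Q³ = 0, so Q⁶ = 0.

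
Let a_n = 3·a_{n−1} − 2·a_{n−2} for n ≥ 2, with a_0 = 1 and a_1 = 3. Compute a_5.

63

With companion matrix A = [[3, −2], [1, 0]], [a_n, a_{n−1}]ᵀ = A·[a_{n−1}, a_{n−2}]ᵀ, so [a_5, a_4]ᵀ = A^4·[a_1, a_0]ᵀ.
A^4 = [[31, −30], [15, −14]], giving [a_5, a_4]ᵀ = [[63], [31]].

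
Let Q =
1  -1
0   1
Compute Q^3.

[[1, -3], [0, 1]]

Q = I + N where N = [[0, -1], [0, 0]] is strictly upper-triangular, so N^2 = 0.
(I + N)^3 = I + 3·N = [[1, -3], [0, 1]].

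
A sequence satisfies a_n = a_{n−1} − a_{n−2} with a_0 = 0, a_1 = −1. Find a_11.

1

With companion matrix A = [[1, −1], [1, 0]], [a_n, a_{n−1}]ᵀ = A·[a_{n−1}, a_{n−2}]ᵀ, so [a_11, a_10]ᵀ = A^10·[a_1, a_0]ᵀ.
A^10 = [[−1, 1], [−1, 0]], giving [a_11, a_10]ᵀ = [[1], [1]].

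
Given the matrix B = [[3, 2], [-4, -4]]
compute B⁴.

[[-7, -18], [36, 56]]

B² = [[1, -2], [4, 8]]
B³ = [[11, 10], [-20, -24]]
B⁴ = [[-7, -18], [36, 56]]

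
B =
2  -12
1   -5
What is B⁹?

tr B = -3 and det B = 2, so the characteristic polynomial is λ² − (-3)λ + (2) with roots -1 and -2.
Eigenvectors give P = [[4, -3], [1, -1]] with P⁻¹ = [[1, -3], [1, -4]], and B = P·diag(-1, -2)·P⁻¹.
Then B⁹ = P·diag(-1, -512)·P⁻¹ = [[-4, 1536], [-1, 512]] · [[1, -3], [1, -4]] = [[1532, -6132], [511, -2045]].

[[1532, -6132], [511, -2045]]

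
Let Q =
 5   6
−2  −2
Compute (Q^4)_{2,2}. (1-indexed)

−44

tr Q = 3 and det Q = 2, so the characteristic polynomial is λ² − (3)λ + (2) with roots 1 and 2.
Eigenvectors give P = [[3, 2], [−2, −1]] with P⁻¹ = [[−1, −2], [2, 3]], and Q = P·diag(1, 2)·P⁻¹.
Then Q^4 = P·diag(1, 16)·P⁻¹ = [[3, 32], [−2, −16]] · [[−1, −2], [2, 3]] = [[61, 90], [−30, −44]].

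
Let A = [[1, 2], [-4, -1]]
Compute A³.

[[-7, -14], [28, 7]]

A² = [[-7, 0], [0, -7]]
A³ = [[-7, -14], [28, 7]]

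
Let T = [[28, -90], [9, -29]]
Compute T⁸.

tr T = -1 and det T = -2, so the characteristic polynomial is λ² − (-1)λ + (-2) with roots 1 and -2.
Eigenvectors give P = [[10, 3], [3, 1]] with P⁻¹ = [[1, -3], [-3, 10]], and T = P·diag(1, -2)·P⁻¹.
Then T⁸ = P·diag(1, 256)·P⁻¹ = [[10, 768], [3, 256]] · [[1, -3], [-3, 10]] = [[-2294, 7650], [-765, 2551]].

[[-2294, 7650], [-765, 2551]]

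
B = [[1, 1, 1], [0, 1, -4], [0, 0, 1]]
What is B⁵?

[[1, 5, -35], [0, 1, -20], [0, 0, 1]]

B = I + N where N = [[0, 1, 1], [0, 0, -4], [0, 0, 0]] is strictly upper-triangular, so N³ = 0.
(I + N)⁵ = I + 5·N + 10·N² = [[1, 5, -35], [0, 1, -20], [0, 0, 1]].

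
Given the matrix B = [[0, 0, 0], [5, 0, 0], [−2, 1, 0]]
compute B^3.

B is strictly triangular, hence nilpotent: B^3 = 0, so B^3 = 0.

[[0, 0, 0], [0, 0, 0], [0, 0, 0]]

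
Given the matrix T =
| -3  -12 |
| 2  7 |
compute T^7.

[[-4371, -13116], [2186, 6559]]

tr T = 4 and det T = 3, so the characteristic polynomial is λ² − (4)λ + (3) with roots 3 and 1.
Eigenvectors give P = [[-2, -3], [1, 1]] with P⁻¹ = [[1, 3], [-1, -2]], and T = P·diag(3, 1)·P⁻¹.
Then T^7 = P·diag(2187, 1)·P⁻¹ = [[-4374, -3], [2187, 1]] · [[1, 3], [-1, -2]] = [[-4371, -13116], [2186, 6559]].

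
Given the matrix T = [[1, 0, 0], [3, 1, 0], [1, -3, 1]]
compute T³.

T = I + N where N = [[0, 0, 0], [3, 0, 0], [1, -3, 0]] is strictly lower-triangular, so N³ = 0.
(I + N)³ = I + 3·N + 3·N² = [[1, 0, 0], [9, 1, 0], [-24, -9, 1]].

[[1, 0, 0], [9, 1, 0], [-24, -9, 1]]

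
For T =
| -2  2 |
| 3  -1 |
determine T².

[[10, -6], [-9, 7]]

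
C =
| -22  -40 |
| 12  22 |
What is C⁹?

[[-5632, -10240], [3072, 5632]]

tr C = 0 and det C = -4, so the characteristic polynomial is λ² − (0)λ + (-4) with roots -2 and 2.
Eigenvectors give P = [[2, -5], [-1, 3]] with P⁻¹ = [[3, 5], [1, 2]], and C = P·diag(-2, 2)·P⁻¹.
Then C⁹ = P·diag(-512, 512)·P⁻¹ = [[-1024, -2560], [512, 1536]] · [[3, 5], [1, 2]] = [[-5632, -10240], [3072, 5632]].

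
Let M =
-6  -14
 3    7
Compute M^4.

[[-6, -14], [3, 7]]

M² = M (a projection; rank 1, trace 1), so M^4 = M.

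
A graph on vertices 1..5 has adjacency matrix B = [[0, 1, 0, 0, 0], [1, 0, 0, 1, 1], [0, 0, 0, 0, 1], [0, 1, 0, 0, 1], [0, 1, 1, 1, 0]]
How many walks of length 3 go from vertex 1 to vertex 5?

1

The number of length-3 walks from vertex 1 to vertex 5 is entry (1,5) of B^3, where B is the adjacency matrix.
B^2 = [[1, 0, 0, 1, 1], [0, 3, 1, 1, 1], [0, 1, 1, 1, 0], [1, 1, 1, 2, 1], [1, 1, 0, 1, 3]]
B^3 = [[0, 3, 1, 1, 1], [3, 2, 1, 4, 5], [1, 1, 0, 1, 3], [1, 4, 1, 2, 4], [1, 5, 3, 4, 2]]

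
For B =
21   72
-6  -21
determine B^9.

[[137781, 472392], [-39366, -137781]]

tr B = 0 and det B = -9, so the characteristic polynomial is λ² − (0)λ + (-9) with roots -3 and 3.
Eigenvectors give P = [[-3, 4], [1, -1]] with P⁻¹ = [[1, 4], [1, 3]], and B = P·diag(-3, 3)·P⁻¹.
Then B^9 = P·diag(-19683, 19683)·P⁻¹ = [[59049, 78732], [-19683, -19683]] · [[1, 4], [1, 3]] = [[137781, 472392], [-39366, -137781]].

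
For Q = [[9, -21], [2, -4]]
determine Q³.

[[141, -399], [38, -106]]

tr Q = 5 and det Q = 6, so the characteristic polynomial is λ² − (5)λ + (6) with roots 3 and 2.
Eigenvectors give P = [[-7, -3], [-2, -1]] with P⁻¹ = [[-1, 3], [2, -7]], and Q = P·diag(3, 2)·P⁻¹.
Then Q³ = P·diag(27, 8)·P⁻¹ = [[-189, -24], [-54, -8]] · [[-1, 3], [2, -7]] = [[141, -399], [38, -106]].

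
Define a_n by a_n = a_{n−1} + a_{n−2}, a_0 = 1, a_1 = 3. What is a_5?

With companion matrix M = [[1, 1], [1, 0]], [a_n, a_{n−1}]ᵀ = M·[a_{n−1}, a_{n−2}]ᵀ, so [a_5, a_4]ᵀ = M⁴·[a_1, a_0]ᵀ.
M⁴ = [[5, 3], [3, 2]], giving [a_5, a_4]ᵀ = [[18], [11]].

18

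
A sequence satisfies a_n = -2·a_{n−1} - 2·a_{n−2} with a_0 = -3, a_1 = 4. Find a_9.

64

With companion matrix M = [[-2, -2], [1, 0]], [a_n, a_{n−1}]ᵀ = M·[a_{n−1}, a_{n−2}]ᵀ, so [a_9, a_8]ᵀ = M⁸·[a_1, a_0]ᵀ.
M⁸ = [[16, 0], [0, 16]], giving [a_9, a_8]ᵀ = [[64], [-48]].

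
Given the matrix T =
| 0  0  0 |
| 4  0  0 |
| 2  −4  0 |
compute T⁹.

T is strictly triangular, hence nilpotent: T³ = 0, so T⁹ = 0.

[[0, 0, 0], [0, 0, 0], [0, 0, 0]]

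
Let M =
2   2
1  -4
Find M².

[[6, -4], [-2, 18]]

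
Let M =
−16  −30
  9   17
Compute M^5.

[[−166, −330], [99, 197]]

tr M = 1 and det M = −2, so the characteristic polynomial is λ² − (1)λ + (−2) with roots 2 and −1.
Eigenvectors give P = [[5, −2], [−3, 1]] with P⁻¹ = [[−1, −2], [−3, −5]], and M = P·diag(2, −1)·P⁻¹.
Then M^5 = P·diag(32, −1)·P⁻¹ = [[160, 2], [−96, −1]] · [[−1, −2], [−3, −5]] = [[−166, −330], [99, 197]].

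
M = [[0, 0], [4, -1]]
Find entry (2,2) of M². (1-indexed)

1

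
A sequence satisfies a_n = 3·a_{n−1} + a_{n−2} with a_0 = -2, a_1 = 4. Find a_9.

44026

With companion matrix T = [[3, 1], [1, 0]], [a_n, a_{n−1}]ᵀ = T·[a_{n−1}, a_{n−2}]ᵀ, so [a_9, a_8]ᵀ = T⁸·[a_1, a_0]ᵀ.
T⁸ = [[12970, 3927], [3927, 1189]], giving [a_9, a_8]ᵀ = [[44026], [13330]].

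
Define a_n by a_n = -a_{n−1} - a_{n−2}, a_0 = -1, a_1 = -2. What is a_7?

With companion matrix M = [[-1, -1], [1, 0]], [a_n, a_{n−1}]ᵀ = M·[a_{n−1}, a_{n−2}]ᵀ, so [a_7, a_6]ᵀ = M⁶·[a_1, a_0]ᵀ.
M⁶ = [[1, 0], [0, 1]], giving [a_7, a_6]ᵀ = [[-2], [-1]].

-2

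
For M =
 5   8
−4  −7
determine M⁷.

tr M = −2 and det M = −3, so the characteristic polynomial is λ² − (−2)λ + (−3) with roots 1 and −3.
Eigenvectors give P = [[2, −1], [−1, 1]] with P⁻¹ = [[1, 1], [1, 2]], and M = P·diag(1, −3)·P⁻¹.
Then M⁷ = P·diag(1, −2187)·P⁻¹ = [[2, 2187], [−1, −2187]] · [[1, 1], [1, 2]] = [[2189, 4376], [−2188, −4375]].

[[2189, 4376], [−2188, −4375]]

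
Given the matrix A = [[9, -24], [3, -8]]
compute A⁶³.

[[9, -24], [3, -8]]

A² = A (a projection; rank 1, trace 1), so A⁶³ = A.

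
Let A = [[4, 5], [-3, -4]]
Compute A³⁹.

A² = I (check: tr A = 0 and det A = -1), so A³⁹ = A since 39 is odd.

[[4, 5], [-3, -4]]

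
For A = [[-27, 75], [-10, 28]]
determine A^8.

[[-31269, 94575], [-12610, 38086]]

tr A = 1 and det A = -6, so the characteristic polynomial is λ² − (1)λ + (-6) with roots 3 and -2.
Eigenvectors give P = [[-5, 3], [-2, 1]] with P⁻¹ = [[1, -3], [2, -5]], and A = P·diag(3, -2)·P⁻¹.
Then A^8 = P·diag(6561, 256)·P⁻¹ = [[-32805, 768], [-13122, 256]] · [[1, -3], [2, -5]] = [[-31269, 94575], [-12610, 38086]].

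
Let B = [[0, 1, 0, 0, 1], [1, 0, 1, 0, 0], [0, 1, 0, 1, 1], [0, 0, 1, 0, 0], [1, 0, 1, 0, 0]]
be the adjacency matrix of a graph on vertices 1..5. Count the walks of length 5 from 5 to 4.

0

The number of length-5 walks from vertex 5 to vertex 4 is entry (5,4) of B⁵, where B is the adjacency matrix.
B² = [[2, 0, 2, 0, 0], [0, 2, 0, 1, 2], [2, 0, 3, 0, 0], [0, 1, 0, 1, 1], [0, 2, 0, 1, 2]]
B³ = [[0, 4, 0, 2, 4], [4, 0, 5, 0, 0], [0, 5, 0, 3, 5], [2, 0, 3, 0, 0], [4, 0, 5, 0, 0]]
B⁴ = [[8, 0, 10, 0, 0], [0, 9, 0, 5, 9], [10, 0, 13, 0, 0], [0, 5, 0, 3, 5], [0, 9, 0, 5, 9]]
B⁵ = [[0, 18, 0, 10, 18], [18, 0, 23, 0, 0], [0, 23, 0, 13, 23], [10, 0, 13, 0, 0], [18, 0, 23, 0, 0]]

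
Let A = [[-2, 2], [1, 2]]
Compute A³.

[[-12, 12], [6, 12]]

A² = [[6, 0], [0, 6]]
A³ = [[-12, 12], [6, 12]]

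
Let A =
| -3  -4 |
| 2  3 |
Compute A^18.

[[1, 0], [0, 1]]

A² = I (check: tr A = 0 and det A = -1), so A^18 = I since 18 is even.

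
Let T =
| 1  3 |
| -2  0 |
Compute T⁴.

[[19, -33], [22, 30]]

T² = [[-5, 3], [-2, -6]]
T³ = [[-11, -15], [10, -6]]
T⁴ = [[19, -33], [22, 30]]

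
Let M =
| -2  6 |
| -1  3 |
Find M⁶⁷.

[[-2, 6], [-1, 3]]

M² = M (a projection; rank 1, trace 1), so M⁶⁷ = M.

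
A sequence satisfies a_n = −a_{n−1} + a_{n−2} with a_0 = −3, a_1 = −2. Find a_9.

−5

With companion matrix A = [[−1, 1], [1, 0]], [a_n, a_{n−1}]ᵀ = A·[a_{n−1}, a_{n−2}]ᵀ, so [a_9, a_8]ᵀ = A^8·[a_1, a_0]ᵀ.
A^8 = [[34, −21], [−21, 13]], giving [a_9, a_8]ᵀ = [[−5], [3]].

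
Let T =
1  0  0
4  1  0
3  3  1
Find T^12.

[[1, 0, 0], [48, 1, 0], [828, 36, 1]]

T = I + N where N = [[0, 0, 0], [4, 0, 0], [3, 3, 0]] is strictly lower-triangular, so N^3 = 0.
(I + N)^12 = I + 12·N + 66·N^2 = [[1, 0, 0], [48, 1, 0], [828, 36, 1]].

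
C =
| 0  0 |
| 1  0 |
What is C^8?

[[0, 0], [0, 0]]

C is strictly triangular, hence nilpotent: C^2 = 0, so C^8 = 0.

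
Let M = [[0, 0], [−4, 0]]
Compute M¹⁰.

[[0, 0], [0, 0]]

M is strictly triangular, hence nilpotent: M² = 0, so M¹⁰ = 0.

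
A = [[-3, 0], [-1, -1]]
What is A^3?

A^2 = [[9, 0], [4, 1]]
A^3 = [[-27, 0], [-13, -1]]

[[-27, 0], [-13, -1]]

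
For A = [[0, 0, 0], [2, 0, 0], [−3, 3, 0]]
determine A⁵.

[[0, 0, 0], [0, 0, 0], [0, 0, 0]]

A is strictly triangular, hence nilpotent: A³ = 0, so A⁵ = 0.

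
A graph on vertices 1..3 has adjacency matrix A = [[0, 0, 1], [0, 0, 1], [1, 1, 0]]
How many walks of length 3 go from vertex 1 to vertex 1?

The number of length-3 walks from vertex 1 to vertex 1 is entry (1,1) of A³, where A is the adjacency matrix.
A² = [[1, 1, 0], [1, 1, 0], [0, 0, 2]]
A³ = [[0, 0, 2], [0, 0, 2], [2, 2, 0]]

0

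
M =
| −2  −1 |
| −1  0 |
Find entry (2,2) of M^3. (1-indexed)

−2

M^2 = [[5, 2], [2, 1]]
M^3 = [[−12, −5], [−5, −2]]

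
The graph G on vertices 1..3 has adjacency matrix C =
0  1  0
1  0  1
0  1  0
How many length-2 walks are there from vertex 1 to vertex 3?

The number of length-2 walks from vertex 1 to vertex 3 is entry (1,3) of C^2, where C is the adjacency matrix.
C^2 = [[1, 0, 1], [0, 2, 0], [1, 0, 1]]

1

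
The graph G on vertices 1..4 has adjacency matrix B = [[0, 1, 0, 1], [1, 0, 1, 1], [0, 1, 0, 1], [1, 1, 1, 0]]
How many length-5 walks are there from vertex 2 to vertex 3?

The number of length-5 walks from vertex 2 to vertex 3 is entry (2,3) of B⁵, where B is the adjacency matrix.
B² = [[2, 1, 2, 1], [1, 3, 1, 2], [2, 1, 2, 1], [1, 2, 1, 3]]
B³ = [[2, 5, 2, 5], [5, 4, 5, 5], [2, 5, 2, 5], [5, 5, 5, 4]]
B⁴ = [[10, 9, 10, 9], [9, 15, 9, 14], [10, 9, 10, 9], [9, 14, 9, 15]]
B⁵ = [[18, 29, 18, 29], [29, 32, 29, 33], [18, 29, 18, 29], [29, 33, 29, 32]]

29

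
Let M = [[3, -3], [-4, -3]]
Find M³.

M² = [[21, 0], [0, 21]]
M³ = [[63, -63], [-84, -63]]

[[63, -63], [-84, -63]]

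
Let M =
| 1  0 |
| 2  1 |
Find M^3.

M = I + N where N = [[0, 0], [2, 0]] is strictly lower-triangular, so N^2 = 0.
(I + N)^3 = I + 3·N = [[1, 0], [6, 1]].

[[1, 0], [6, 1]]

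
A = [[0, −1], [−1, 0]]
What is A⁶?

[[1, 0], [0, 1]]

A² = I (check: tr A = 0 and det A = −1), so A⁶ = I since 6 is even.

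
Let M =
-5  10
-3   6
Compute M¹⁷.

M² = M (a projection; rank 1, trace 1), so M¹⁷ = M.

[[-5, 10], [-3, 6]]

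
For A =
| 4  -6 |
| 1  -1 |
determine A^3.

tr A = 3 and det A = 2, so the characteristic polynomial is λ² − (3)λ + (2) with roots 2 and 1.
Eigenvectors give P = [[-3, 2], [-1, 1]] with P⁻¹ = [[-1, 2], [-1, 3]], and A = P·diag(2, 1)·P⁻¹.
Then A^3 = P·diag(8, 1)·P⁻¹ = [[-24, 2], [-8, 1]] · [[-1, 2], [-1, 3]] = [[22, -42], [7, -13]].

[[22, -42], [7, -13]]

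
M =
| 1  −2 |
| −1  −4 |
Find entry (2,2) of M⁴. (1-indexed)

M² = [[3, 6], [3, 18]]
M³ = [[−3, −30], [−15, −78]]
M⁴ = [[27, 126], [63, 342]]

342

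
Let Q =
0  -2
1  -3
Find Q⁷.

tr Q = -3 and det Q = 2, so the characteristic polynomial is λ² − (-3)λ + (2) with roots -2 and -1.
Eigenvectors give P = [[-1, -2], [-1, -1]] with P⁻¹ = [[1, -2], [-1, 1]], and Q = P·diag(-2, -1)·P⁻¹.
Then Q⁷ = P·diag(-128, -1)·P⁻¹ = [[128, 2], [128, 1]] · [[1, -2], [-1, 1]] = [[126, -254], [127, -255]].

[[126, -254], [127, -255]]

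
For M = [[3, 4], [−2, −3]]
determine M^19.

M² = I (check: tr M = 0 and det M = −1), so M^19 = M since 19 is odd.

[[3, 4], [−2, −3]]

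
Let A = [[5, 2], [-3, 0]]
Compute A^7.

[[6305, 4118], [-6177, -3990]]

tr A = 5 and det A = 6, so the characteristic polynomial is λ² − (5)λ + (6) with roots 2 and 3.
Eigenvectors give P = [[-2, -1], [3, 1]] with P⁻¹ = [[1, 1], [-3, -2]], and A = P·diag(2, 3)·P⁻¹.
Then A^7 = P·diag(128, 2187)·P⁻¹ = [[-256, -2187], [384, 2187]] · [[1, 1], [-3, -2]] = [[6305, 4118], [-6177, -3990]].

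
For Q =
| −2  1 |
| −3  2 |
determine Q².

[[1, 0], [0, 1]]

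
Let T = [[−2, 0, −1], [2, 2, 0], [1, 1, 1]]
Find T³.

T² = [[3, −1, 1], [0, 4, −2], [1, 3, 0]]
T³ = [[−7, −1, −2], [6, 6, −2], [4, 6, −1]]

[[−7, −1, −2], [6, 6, −2], [4, 6, −1]]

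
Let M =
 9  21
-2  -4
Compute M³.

[[141, 399], [-38, -106]]

tr M = 5 and det M = 6, so the characteristic polynomial is λ² − (5)λ + (6) with roots 3 and 2.
Eigenvectors give P = [[7, -3], [-2, 1]] with P⁻¹ = [[1, 3], [2, 7]], and M = P·diag(3, 2)·P⁻¹.
Then M³ = P·diag(27, 8)·P⁻¹ = [[189, -24], [-54, 8]] · [[1, 3], [2, 7]] = [[141, 399], [-38, -106]].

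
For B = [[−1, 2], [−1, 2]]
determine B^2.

[[−1, 2], [−1, 2]]

B² = B (a projection; rank 1, trace 1), so B^2 = B.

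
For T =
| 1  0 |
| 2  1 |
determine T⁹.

[[1, 0], [18, 1]]

T = I + N where N = [[0, 0], [2, 0]] is strictly lower-triangular, so N² = 0.
(I + N)⁹ = I + 9·N = [[1, 0], [18, 1]].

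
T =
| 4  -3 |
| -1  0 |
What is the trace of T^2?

22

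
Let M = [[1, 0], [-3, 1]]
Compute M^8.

M = I + N where N = [[0, 0], [-3, 0]] is strictly lower-triangular, so N^2 = 0.
(I + N)^8 = I + 8·N = [[1, 0], [-24, 1]].

[[1, 0], [-24, 1]]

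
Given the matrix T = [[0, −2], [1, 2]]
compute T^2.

[[−2, −4], [2, 2]]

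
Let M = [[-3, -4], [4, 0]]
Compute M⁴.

[[-95, -276], [276, 112]]

M² = [[-7, 12], [-12, -16]]
M³ = [[69, 28], [-28, 48]]
M⁴ = [[-95, -276], [276, 112]]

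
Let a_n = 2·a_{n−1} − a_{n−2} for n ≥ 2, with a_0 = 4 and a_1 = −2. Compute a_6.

−32

With companion matrix A = [[2, −1], [1, 0]], [a_n, a_{n−1}]ᵀ = A·[a_{n−1}, a_{n−2}]ᵀ, so [a_6, a_5]ᵀ = A^5·[a_1, a_0]ᵀ.
A^5 = [[6, −5], [5, −4]], giving [a_6, a_5]ᵀ = [[−32], [−26]].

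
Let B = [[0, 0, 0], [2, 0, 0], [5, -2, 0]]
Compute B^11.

[[0, 0, 0], [0, 0, 0], [0, 0, 0]]

B is strictly triangular, hence nilpotent: B^3 = 0, so B^11 = 0.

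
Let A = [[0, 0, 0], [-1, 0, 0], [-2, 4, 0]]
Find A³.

[[0, 0, 0], [0, 0, 0], [0, 0, 0]]

A is strictly triangular, hence nilpotent: A³ = 0, so A³ = 0.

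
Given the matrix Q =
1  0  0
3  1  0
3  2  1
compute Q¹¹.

Q = I + N where N = [[0, 0, 0], [3, 0, 0], [3, 2, 0]] is strictly lower-triangular, so N³ = 0.
(I + N)¹¹ = I + 11·N + 55·N² = [[1, 0, 0], [33, 1, 0], [363, 22, 1]].

[[1, 0, 0], [33, 1, 0], [363, 22, 1]]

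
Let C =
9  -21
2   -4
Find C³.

[[141, -399], [38, -106]]

tr C = 5 and det C = 6, so the characteristic polynomial is λ² − (5)λ + (6) with roots 2 and 3.
Eigenvectors give P = [[3, 7], [1, 2]] with P⁻¹ = [[-2, 7], [1, -3]], and C = P·diag(2, 3)·P⁻¹.
Then C³ = P·diag(8, 27)·P⁻¹ = [[24, 189], [8, 54]] · [[-2, 7], [1, -3]] = [[141, -399], [38, -106]].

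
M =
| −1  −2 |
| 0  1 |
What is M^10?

M² = I (check: tr M = 0 and det M = −1), so M^10 = I since 10 is even.

[[1, 0], [0, 1]]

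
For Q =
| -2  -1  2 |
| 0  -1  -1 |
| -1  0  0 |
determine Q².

[[2, 3, -3], [1, 1, 1], [2, 1, -2]]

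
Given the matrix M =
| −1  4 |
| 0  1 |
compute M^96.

[[1, 0], [0, 1]]

M² = I (check: tr M = 0 and det M = −1), so M^96 = I since 96 is even.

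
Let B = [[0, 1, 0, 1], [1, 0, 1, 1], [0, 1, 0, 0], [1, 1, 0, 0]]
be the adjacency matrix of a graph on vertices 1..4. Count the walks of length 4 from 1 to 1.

7

The number of length-4 walks from vertex 1 to vertex 1 is entry (1,1) of B⁴, where B is the adjacency matrix.
B² = [[2, 1, 1, 1], [1, 3, 0, 1], [1, 0, 1, 1], [1, 1, 1, 2]]
B³ = [[2, 4, 1, 3], [4, 2, 3, 4], [1, 3, 0, 1], [3, 4, 1, 2]]
B⁴ = [[7, 6, 4, 6], [6, 11, 2, 6], [4, 2, 3, 4], [6, 6, 4, 7]]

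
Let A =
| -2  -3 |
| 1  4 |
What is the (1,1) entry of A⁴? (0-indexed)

157

A² = [[1, -6], [2, 13]]
A³ = [[-8, -27], [9, 46]]
A⁴ = [[-11, -84], [28, 157]]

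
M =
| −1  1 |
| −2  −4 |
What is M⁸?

tr M = −5 and det M = 6, so the characteristic polynomial is λ² − (−5)λ + (6) with roots −3 and −2.
Eigenvectors give P = [[−1, 1], [2, −1]] with P⁻¹ = [[1, 1], [2, 1]], and M = P·diag(−3, −2)·P⁻¹.
Then M⁸ = P·diag(6561, 256)·P⁻¹ = [[−6561, 256], [13122, −256]] · [[1, 1], [2, 1]] = [[−6049, −6305], [12610, 12866]].

[[−6049, −6305], [12610, 12866]]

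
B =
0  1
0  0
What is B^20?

[[0, 0], [0, 0]]

B is strictly triangular, hence nilpotent: B^2 = 0, so B^20 = 0.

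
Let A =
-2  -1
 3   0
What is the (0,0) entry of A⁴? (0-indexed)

A² = [[1, 2], [-6, -3]]
A³ = [[4, -1], [3, 6]]
A⁴ = [[-11, -4], [12, -3]]

-11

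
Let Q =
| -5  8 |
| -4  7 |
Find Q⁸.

[[-6559, 13120], [-6560, 13121]]

tr Q = 2 and det Q = -3, so the characteristic polynomial is λ² − (2)λ + (-3) with roots 3 and -1.
Eigenvectors give P = [[1, -2], [1, -1]] with P⁻¹ = [[-1, 2], [-1, 1]], and Q = P·diag(3, -1)·P⁻¹.
Then Q⁸ = P·diag(6561, 1)·P⁻¹ = [[6561, -2], [6561, -1]] · [[-1, 2], [-1, 1]] = [[-6559, 13120], [-6560, 13121]].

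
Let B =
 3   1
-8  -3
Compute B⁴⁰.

[[1, 0], [0, 1]]

B² = I (check: tr B = 0 and det B = -1), so B⁴⁰ = I since 40 is even.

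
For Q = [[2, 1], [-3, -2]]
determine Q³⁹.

Q² = I (check: tr Q = 0 and det Q = -1), so Q³⁹ = Q since 39 is odd.

[[2, 1], [-3, -2]]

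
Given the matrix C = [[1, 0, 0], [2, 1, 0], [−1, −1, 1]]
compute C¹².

C = I + N where N = [[0, 0, 0], [2, 0, 0], [−1, −1, 0]] is strictly lower-triangular, so N³ = 0.
(I + N)¹² = I + 12·N + 66·N² = [[1, 0, 0], [24, 1, 0], [−144, −12, 1]].

[[1, 0, 0], [24, 1, 0], [−144, −12, 1]]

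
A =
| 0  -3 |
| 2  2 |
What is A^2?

[[-6, -6], [4, -2]]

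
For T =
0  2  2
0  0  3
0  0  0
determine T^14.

[[0, 0, 0], [0, 0, 0], [0, 0, 0]]

T is strictly triangular, hence nilpotent: T^3 = 0, so T^14 = 0.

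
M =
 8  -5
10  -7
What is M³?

[[62, -35], [70, -43]]

tr M = 1 and det M = -6, so the characteristic polynomial is λ² − (1)λ + (-6) with roots 3 and -2.
Eigenvectors give P = [[1, -1], [1, -2]] with P⁻¹ = [[2, -1], [1, -1]], and M = P·diag(3, -2)·P⁻¹.
Then M³ = P·diag(27, -8)·P⁻¹ = [[27, 8], [27, 16]] · [[2, -1], [1, -1]] = [[62, -35], [70, -43]].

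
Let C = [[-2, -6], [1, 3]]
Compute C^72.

C² = C (a projection; rank 1, trace 1), so C^72 = C.

[[-2, -6], [1, 3]]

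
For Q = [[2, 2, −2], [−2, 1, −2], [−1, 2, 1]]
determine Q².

[[2, 2, −10], [−4, −7, 0], [−7, 2, −1]]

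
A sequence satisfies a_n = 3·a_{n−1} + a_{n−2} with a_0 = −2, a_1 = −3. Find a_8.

−14159

With companion matrix A = [[3, 1], [1, 0]], [a_n, a_{n−1}]ᵀ = A·[a_{n−1}, a_{n−2}]ᵀ, so [a_8, a_7]ᵀ = A^7·[a_1, a_0]ᵀ.
A^7 = [[3927, 1189], [1189, 360]], giving [a_8, a_7]ᵀ = [[−14159], [−4287]].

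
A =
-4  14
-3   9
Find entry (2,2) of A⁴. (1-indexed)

tr A = 5 and det A = 6, so the characteristic polynomial is λ² − (5)λ + (6) with roots 3 and 2.
Eigenvectors give P = [[2, 7], [1, 3]] with P⁻¹ = [[-3, 7], [1, -2]], and A = P·diag(3, 2)·P⁻¹.
Then A⁴ = P·diag(81, 16)·P⁻¹ = [[162, 112], [81, 48]] · [[-3, 7], [1, -2]] = [[-374, 910], [-195, 471]].

471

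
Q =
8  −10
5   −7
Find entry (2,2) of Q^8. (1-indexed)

−6049

tr Q = 1 and det Q = −6, so the characteristic polynomial is λ² − (1)λ + (−6) with roots 3 and −2.
Eigenvectors give P = [[−2, −1], [−1, −1]] with P⁻¹ = [[−1, 1], [1, −2]], and Q = P·diag(3, −2)·P⁻¹.
Then Q^8 = P·diag(6561, 256)·P⁻¹ = [[−13122, −256], [−6561, −256]] · [[−1, 1], [1, −2]] = [[12866, −12610], [6305, −6049]].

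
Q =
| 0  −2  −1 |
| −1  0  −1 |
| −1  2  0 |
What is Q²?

[[3, −2, 2], [1, 0, 1], [−2, 2, −1]]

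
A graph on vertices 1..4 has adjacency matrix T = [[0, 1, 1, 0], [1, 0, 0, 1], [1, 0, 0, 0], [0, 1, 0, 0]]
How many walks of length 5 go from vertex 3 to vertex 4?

3

The number of length-5 walks from vertex 3 to vertex 4 is entry (3,4) of T⁵, where T is the adjacency matrix.
T² = [[2, 0, 0, 1], [0, 2, 1, 0], [0, 1, 1, 0], [1, 0, 0, 1]]
T³ = [[0, 3, 2, 0], [3, 0, 0, 2], [2, 0, 0, 1], [0, 2, 1, 0]]
T⁴ = [[5, 0, 0, 3], [0, 5, 3, 0], [0, 3, 2, 0], [3, 0, 0, 2]]
T⁵ = [[0, 8, 5, 0], [8, 0, 0, 5], [5, 0, 0, 3], [0, 5, 3, 0]]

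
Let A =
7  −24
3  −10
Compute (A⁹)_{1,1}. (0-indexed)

tr A = −3 and det A = 2, so the characteristic polynomial is λ² − (−3)λ + (2) with roots −2 and −1.
Eigenvectors give P = [[8, −3], [3, −1]] with P⁻¹ = [[−1, 3], [−3, 8]], and A = P·diag(−2, −1)·P⁻¹.
Then A⁹ = P·diag(−512, −1)·P⁻¹ = [[−4096, 3], [−1536, 1]] · [[−1, 3], [−3, 8]] = [[4087, −12264], [1533, −4600]].

−4600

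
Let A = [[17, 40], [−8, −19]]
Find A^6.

tr A = −2 and det A = −3, so the characteristic polynomial is λ² − (−2)λ + (−3) with roots −3 and 1.
Eigenvectors give P = [[−2, −5], [1, 2]] with P⁻¹ = [[2, 5], [−1, −2]], and A = P·diag(−3, 1)·P⁻¹.
Then A^6 = P·diag(729, 1)·P⁻¹ = [[−1458, −5], [729, 2]] · [[2, 5], [−1, −2]] = [[−2911, −7280], [1456, 3641]].

[[−2911, −7280], [1456, 3641]]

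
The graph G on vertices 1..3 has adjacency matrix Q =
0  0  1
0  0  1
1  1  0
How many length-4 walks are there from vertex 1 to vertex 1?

The number of length-4 walks from vertex 1 to vertex 1 is entry (1,1) of Q⁴, where Q is the adjacency matrix.
Q² = [[1, 1, 0], [1, 1, 0], [0, 0, 2]]
Q³ = [[0, 0, 2], [0, 0, 2], [2, 2, 0]]
Q⁴ = [[2, 2, 0], [2, 2, 0], [0, 0, 4]]

2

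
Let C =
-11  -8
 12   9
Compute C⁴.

tr C = -2 and det C = -3, so the characteristic polynomial is λ² − (-2)λ + (-3) with roots 1 and -3.
Eigenvectors give P = [[-2, -1], [3, 1]] with P⁻¹ = [[1, 1], [-3, -2]], and C = P·diag(1, -3)·P⁻¹.
Then C⁴ = P·diag(1, 81)·P⁻¹ = [[-2, -81], [3, 81]] · [[1, 1], [-3, -2]] = [[241, 160], [-240, -159]].

[[241, 160], [-240, -159]]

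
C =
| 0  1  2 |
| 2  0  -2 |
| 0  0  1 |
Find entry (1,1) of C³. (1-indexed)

0

C² = [[2, 0, 0], [0, 2, 2], [0, 0, 1]]
C³ = [[0, 2, 4], [4, 0, -2], [0, 0, 1]]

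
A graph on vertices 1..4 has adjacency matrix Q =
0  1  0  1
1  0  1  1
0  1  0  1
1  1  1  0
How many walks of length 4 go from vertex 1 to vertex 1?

The number of length-4 walks from vertex 1 to vertex 1 is entry (1,1) of Q^4, where Q is the adjacency matrix.
Q^2 = [[2, 1, 2, 1], [1, 3, 1, 2], [2, 1, 2, 1], [1, 2, 1, 3]]
Q^3 = [[2, 5, 2, 5], [5, 4, 5, 5], [2, 5, 2, 5], [5, 5, 5, 4]]
Q^4 = [[10, 9, 10, 9], [9, 15, 9, 14], [10, 9, 10, 9], [9, 14, 9, 15]]

10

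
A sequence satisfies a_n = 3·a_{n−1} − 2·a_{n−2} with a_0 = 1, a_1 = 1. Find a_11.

1

With companion matrix C = [[3, −2], [1, 0]], [a_n, a_{n−1}]ᵀ = C·[a_{n−1}, a_{n−2}]ᵀ, so [a_11, a_10]ᵀ = C¹⁰·[a_1, a_0]ᵀ.
C¹⁰ = [[2047, −2046], [1023, −1022]], giving [a_11, a_10]ᵀ = [[1], [1]].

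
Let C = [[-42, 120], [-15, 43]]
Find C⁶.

[[-5256, 15960], [-1995, 6049]]

tr C = 1 and det C = -6, so the characteristic polynomial is λ² − (1)λ + (-6) with roots 3 and -2.
Eigenvectors give P = [[-8, -3], [-3, -1]] with P⁻¹ = [[1, -3], [-3, 8]], and C = P·diag(3, -2)·P⁻¹.
Then C⁶ = P·diag(729, 64)·P⁻¹ = [[-5832, -192], [-2187, -64]] · [[1, -3], [-3, 8]] = [[-5256, 15960], [-1995, 6049]].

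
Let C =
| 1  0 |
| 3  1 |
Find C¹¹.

[[1, 0], [33, 1]]

C = I + N where N = [[0, 0], [3, 0]] is strictly lower-triangular, so N² = 0.
(I + N)¹¹ = I + 11·N = [[1, 0], [33, 1]].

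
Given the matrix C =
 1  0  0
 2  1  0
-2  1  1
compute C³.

C = I + N where N = [[0, 0, 0], [2, 0, 0], [-2, 1, 0]] is strictly lower-triangular, so N³ = 0.
(I + N)³ = I + 3·N + 3·N² = [[1, 0, 0], [6, 1, 0], [0, 3, 1]].

[[1, 0, 0], [6, 1, 0], [0, 3, 1]]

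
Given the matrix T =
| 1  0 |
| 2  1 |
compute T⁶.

[[1, 0], [12, 1]]

T = I + N where N = [[0, 0], [2, 0]] is strictly lower-triangular, so N² = 0.
(I + N)⁶ = I + 6·N = [[1, 0], [12, 1]].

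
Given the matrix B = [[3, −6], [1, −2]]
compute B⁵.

[[3, −6], [1, −2]]

B² = B (a projection; rank 1, trace 1), so B⁵ = B.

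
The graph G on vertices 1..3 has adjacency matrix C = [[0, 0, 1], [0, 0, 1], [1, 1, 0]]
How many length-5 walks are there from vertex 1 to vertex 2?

The number of length-5 walks from vertex 1 to vertex 2 is entry (1,2) of C⁵, where C is the adjacency matrix.
C² = [[1, 1, 0], [1, 1, 0], [0, 0, 2]]
C³ = [[0, 0, 2], [0, 0, 2], [2, 2, 0]]
C⁴ = [[2, 2, 0], [2, 2, 0], [0, 0, 4]]
C⁵ = [[0, 0, 4], [0, 0, 4], [4, 4, 0]]

0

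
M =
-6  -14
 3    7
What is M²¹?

M² = M (a projection; rank 1, trace 1), so M²¹ = M.

[[-6, -14], [3, 7]]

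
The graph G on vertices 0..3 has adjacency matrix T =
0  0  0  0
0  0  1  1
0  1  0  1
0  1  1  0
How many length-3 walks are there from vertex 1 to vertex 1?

The number of length-3 walks from vertex 1 to vertex 1 is entry (1,1) of T³, where T is the adjacency matrix.
T² = [[0, 0, 0, 0], [0, 2, 1, 1], [0, 1, 2, 1], [0, 1, 1, 2]]
T³ = [[0, 0, 0, 0], [0, 2, 3, 3], [0, 3, 2, 3], [0, 3, 3, 2]]

2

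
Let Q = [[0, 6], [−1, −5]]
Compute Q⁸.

[[−12354, −37830], [6305, 19171]]

tr Q = −5 and det Q = 6, so the characteristic polynomial is λ² − (−5)λ + (6) with roots −3 and −2.
Eigenvectors give P = [[2, −3], [−1, 1]] with P⁻¹ = [[−1, −3], [−1, −2]], and Q = P·diag(−3, −2)·P⁻¹.
Then Q⁸ = P·diag(6561, 256)·P⁻¹ = [[13122, −768], [−6561, 256]] · [[−1, −3], [−1, −2]] = [[−12354, −37830], [6305, 19171]].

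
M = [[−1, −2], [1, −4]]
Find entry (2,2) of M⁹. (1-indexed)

−38854

tr M = −5 and det M = 6, so the characteristic polynomial is λ² − (−5)λ + (6) with roots −2 and −3.
Eigenvectors give P = [[−2, −1], [−1, −1]] with P⁻¹ = [[−1, 1], [1, −2]], and M = P·diag(−2, −3)·P⁻¹.
Then M⁹ = P·diag(−512, −19683)·P⁻¹ = [[1024, 19683], [512, 19683]] · [[−1, 1], [1, −2]] = [[18659, −38342], [19171, −38854]].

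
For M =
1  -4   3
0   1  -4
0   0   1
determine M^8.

[[1, -32, 472], [0, 1, -32], [0, 0, 1]]

M = I + N where N = [[0, -4, 3], [0, 0, -4], [0, 0, 0]] is strictly upper-triangular, so N^3 = 0.
(I + N)^8 = I + 8·N + 28·N^2 = [[1, -32, 472], [0, 1, -32], [0, 0, 1]].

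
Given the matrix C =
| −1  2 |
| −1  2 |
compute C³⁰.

C² = C (a projection; rank 1, trace 1), so C³⁰ = C.

[[−1, 2], [−1, 2]]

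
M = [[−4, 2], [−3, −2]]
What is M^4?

M^2 = [[10, −12], [18, −2]]
M^3 = [[−4, 44], [−66, 40]]
M^4 = [[−116, −96], [144, −212]]

[[−116, −96], [144, −212]]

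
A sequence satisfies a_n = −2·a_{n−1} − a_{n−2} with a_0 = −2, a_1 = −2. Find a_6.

22

With companion matrix B = [[−2, −1], [1, 0]], [a_n, a_{n−1}]ᵀ = B·[a_{n−1}, a_{n−2}]ᵀ, so [a_6, a_5]ᵀ = B⁵·[a_1, a_0]ᵀ.
B⁵ = [[−6, −5], [5, 4]], giving [a_6, a_5]ᵀ = [[22], [−18]].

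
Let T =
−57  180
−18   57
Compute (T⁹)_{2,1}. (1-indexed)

tr T = 0 and det T = −9, so the characteristic polynomial is λ² − (0)λ + (−9) with roots −3 and 3.
Eigenvectors give P = [[−10, −3], [−3, −1]] with P⁻¹ = [[−1, 3], [3, −10]], and T = P·diag(−3, 3)·P⁻¹.
Then T⁹ = P·diag(−19683, 19683)·P⁻¹ = [[196830, −59049], [59049, −19683]] · [[−1, 3], [3, −10]] = [[−373977, 1180980], [−118098, 373977]].

−118098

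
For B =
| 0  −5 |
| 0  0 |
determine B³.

B is strictly triangular, hence nilpotent: B² = 0, so B³ = 0.

[[0, 0], [0, 0]]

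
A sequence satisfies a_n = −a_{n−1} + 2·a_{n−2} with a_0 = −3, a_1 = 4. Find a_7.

With companion matrix A = [[−1, 2], [1, 0]], [a_n, a_{n−1}]ᵀ = A·[a_{n−1}, a_{n−2}]ᵀ, so [a_7, a_6]ᵀ = A^6·[a_1, a_0]ᵀ.
A^6 = [[43, −42], [−21, 22]], giving [a_7, a_6]ᵀ = [[298], [−150]].

298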